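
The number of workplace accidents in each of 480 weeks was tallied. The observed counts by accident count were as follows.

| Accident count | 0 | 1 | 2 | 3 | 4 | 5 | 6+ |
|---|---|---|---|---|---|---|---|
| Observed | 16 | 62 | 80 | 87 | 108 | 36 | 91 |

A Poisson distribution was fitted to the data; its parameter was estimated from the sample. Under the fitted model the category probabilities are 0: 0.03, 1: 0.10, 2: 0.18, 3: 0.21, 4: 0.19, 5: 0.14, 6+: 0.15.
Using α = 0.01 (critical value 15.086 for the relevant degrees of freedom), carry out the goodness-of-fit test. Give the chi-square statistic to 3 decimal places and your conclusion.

29.219; reject

Expected counts E_i = n·p_i: 480×0.03 = 14.4, 480×0.10 = 48, 480×0.18 = 86.4, 480×0.21 = 100.8, 480×0.19 = 91.2, 480×0.14 = 67.2, 480×0.15 = 72.
0: (16 − 14.4)²/14.4 = 2.56/14.4 = 0.1778
1: (62 − 48)²/48 = 196/48 = 4.0833
2: (80 − 86.4)²/86.4 = 40.96/86.4 = 0.4741
3: (87 − 100.8)²/100.8 = 190.44/100.8 = 1.8893
4: (108 − 91.2)²/91.2 = 282.24/91.2 = 3.0947
5: (36 − 67.2)²/67.2 = 973.44/67.2 = 14.4857
6+: (91 − 72)²/72 = 361/72 = 5.0139
Sum = 29.219
df = 5. Since 29.219 > 15.086, we reject H₀.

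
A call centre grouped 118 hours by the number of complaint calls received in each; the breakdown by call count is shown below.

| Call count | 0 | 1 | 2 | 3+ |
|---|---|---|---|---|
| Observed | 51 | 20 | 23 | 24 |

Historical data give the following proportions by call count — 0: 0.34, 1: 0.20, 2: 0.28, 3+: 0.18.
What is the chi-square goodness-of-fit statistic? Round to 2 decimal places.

Expected counts E_i = n·p_i: 118×0.34 = 40.12, 118×0.20 = 23.6, 118×0.28 = 33.04, 118×0.18 = 21.24.
cat         O        E   (O−E)²/E
0          51    40.12      2.951
1          20     23.6      0.549
2          23    33.04      3.051
3+         24    21.24      0.359
Sum = 6.91

6.91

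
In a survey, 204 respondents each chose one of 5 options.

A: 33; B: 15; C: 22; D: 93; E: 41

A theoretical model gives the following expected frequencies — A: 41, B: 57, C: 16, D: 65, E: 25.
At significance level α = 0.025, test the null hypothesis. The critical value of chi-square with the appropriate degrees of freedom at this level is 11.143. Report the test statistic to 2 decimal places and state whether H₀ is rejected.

57.06; reject

cat         O        E   (O−E)²/E
A          33       41      1.561
B          15       57     30.947
C          22       16      2.250
D          93       65     12.062
E          41       25     10.240
Sum = 57.06
df = 4. Since 57.06 > 11.143, we reject H₀.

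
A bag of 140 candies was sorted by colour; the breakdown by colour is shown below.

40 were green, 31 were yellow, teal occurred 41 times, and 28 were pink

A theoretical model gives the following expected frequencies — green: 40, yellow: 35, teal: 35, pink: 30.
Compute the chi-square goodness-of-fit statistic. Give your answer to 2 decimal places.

χ² = (40−40)²/40 + (31−35)²/35 + (41−35)²/35 + (28−30)²/30
   = 0.000 + 0.457 + 1.029 + 0.133
Sum = 1.62

1.62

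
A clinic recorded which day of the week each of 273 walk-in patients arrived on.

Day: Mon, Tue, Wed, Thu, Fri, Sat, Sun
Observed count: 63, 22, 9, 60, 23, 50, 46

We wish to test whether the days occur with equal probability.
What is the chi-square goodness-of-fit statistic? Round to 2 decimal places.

Expected count for each of the 7 categories: 273/7 = 39.
Mon: (63 − 39)²/39 = 576/39 = 14.769
Tue: (22 − 39)²/39 = 289/39 = 7.410
Wed: (9 − 39)²/39 = 900/39 = 23.077
Thu: (60 − 39)²/39 = 441/39 = 11.308
Fri: (23 − 39)²/39 = 256/39 = 6.564
Sat: (50 − 39)²/39 = 121/39 = 3.103
Sun: (46 − 39)²/39 = 49/39 = 1.256
Sum = 67.49

67.49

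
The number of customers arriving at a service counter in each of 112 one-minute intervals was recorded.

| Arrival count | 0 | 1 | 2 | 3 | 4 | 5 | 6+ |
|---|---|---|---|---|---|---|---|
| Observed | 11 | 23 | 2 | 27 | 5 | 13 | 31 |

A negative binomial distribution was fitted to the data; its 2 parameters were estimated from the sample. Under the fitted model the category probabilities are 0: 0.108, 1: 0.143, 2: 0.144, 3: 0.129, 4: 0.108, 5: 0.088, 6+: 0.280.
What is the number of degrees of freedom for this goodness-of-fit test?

There are k = 7 categories and 2 parameters estimated from the data, so df = 7 − 1 − 2 = 4.

4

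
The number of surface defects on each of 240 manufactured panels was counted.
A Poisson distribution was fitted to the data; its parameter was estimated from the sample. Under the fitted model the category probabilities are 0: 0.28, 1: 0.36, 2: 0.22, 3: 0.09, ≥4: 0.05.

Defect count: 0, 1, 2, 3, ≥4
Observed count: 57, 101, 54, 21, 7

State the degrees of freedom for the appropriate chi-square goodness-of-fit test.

3

There are k = 5 categories and 1 parameter estimated from the data, so df = 5 − 1 − 1 = 3.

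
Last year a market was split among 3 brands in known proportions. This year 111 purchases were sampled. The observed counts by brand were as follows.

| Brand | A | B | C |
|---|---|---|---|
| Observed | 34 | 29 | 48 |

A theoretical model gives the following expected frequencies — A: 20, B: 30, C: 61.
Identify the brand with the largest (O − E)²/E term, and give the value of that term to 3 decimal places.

A: (34 − 20)²/20 = 196/20 = 9.8000
B: (29 − 30)²/30 = 1/30 = 0.0333
C: (48 − 61)²/61 = 169/61 = 2.7705
The largest term is for A: 9.800.

A, 9.800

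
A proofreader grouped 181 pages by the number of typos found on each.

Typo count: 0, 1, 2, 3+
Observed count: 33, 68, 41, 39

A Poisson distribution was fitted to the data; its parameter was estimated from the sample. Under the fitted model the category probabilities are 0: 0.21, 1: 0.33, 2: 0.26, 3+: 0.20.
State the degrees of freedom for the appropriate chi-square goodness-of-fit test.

2

There are k = 4 categories and 1 parameter estimated from the data, so df = 4 − 1 − 1 = 2.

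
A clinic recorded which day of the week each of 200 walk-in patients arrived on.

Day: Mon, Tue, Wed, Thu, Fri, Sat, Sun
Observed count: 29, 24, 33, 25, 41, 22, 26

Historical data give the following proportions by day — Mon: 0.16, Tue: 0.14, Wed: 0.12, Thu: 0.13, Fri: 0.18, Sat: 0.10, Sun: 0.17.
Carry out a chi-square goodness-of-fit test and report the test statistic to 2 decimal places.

Expected counts E_i = n·p_i: 200×0.16 = 32, 200×0.14 = 28, 200×0.12 = 24, 200×0.13 = 26, 200×0.18 = 36, 200×0.10 = 20, 200×0.17 = 34.
Mon: (29 − 32)²/32 = 9/32 = 0.281
Tue: (24 − 28)²/28 = 16/28 = 0.571
Wed: (33 − 24)²/24 = 81/24 = 3.375
Thu: (25 − 26)²/26 = 1/26 = 0.038
Fri: (41 − 36)²/36 = 25/36 = 0.694
Sat: (22 − 20)²/20 = 4/20 = 0.200
Sun: (26 − 34)²/34 = 64/34 = 1.882
Sum = 7.04

7.04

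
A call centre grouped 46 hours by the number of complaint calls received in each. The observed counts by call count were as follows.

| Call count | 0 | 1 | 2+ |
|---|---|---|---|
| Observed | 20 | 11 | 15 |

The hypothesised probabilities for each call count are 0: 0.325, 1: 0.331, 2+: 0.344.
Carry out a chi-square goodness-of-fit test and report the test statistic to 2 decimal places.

2.92

Expected counts E_i = n·p_i: 46×0.325 = 14.95, 46×0.331 = 15.226, 46×0.344 = 15.824.
0: (20 − 14.95)²/14.95 = 25.5025/14.95 = 1.706
1: (11 − 15.226)²/15.226 = 17.859076/15.226 = 1.173
2+: (15 − 15.824)²/15.824 = 0.678976/15.824 = 0.043
Sum = 2.92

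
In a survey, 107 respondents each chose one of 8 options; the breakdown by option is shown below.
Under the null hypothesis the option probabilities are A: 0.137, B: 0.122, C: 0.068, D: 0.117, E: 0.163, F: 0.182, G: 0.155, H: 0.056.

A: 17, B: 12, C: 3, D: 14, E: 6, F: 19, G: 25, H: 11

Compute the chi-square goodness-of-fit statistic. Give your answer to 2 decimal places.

Expected counts E_i = n·p_i: 107×0.137 = 14.659, 107×0.122 = 13.054, 107×0.068 = 7.276, 107×0.117 = 12.519, 107×0.163 = 17.441, 107×0.182 = 19.474, 107×0.155 = 16.585, 107×0.056 = 5.992.
χ² = (17−14.659)²/14.659 + (12−13.054)²/13.054 + (3−7.276)²/7.276 + (14−12.519)²/12.519 + (6−17.441)²/17.441 + (19−19.474)²/19.474 + (25−16.585)²/16.585 + (11−5.992)²/5.992
   = 0.374 + 0.085 + 2.513 + 0.175 + 7.505 + 0.012 + 4.270 + 4.186
Sum = 19.12

19.12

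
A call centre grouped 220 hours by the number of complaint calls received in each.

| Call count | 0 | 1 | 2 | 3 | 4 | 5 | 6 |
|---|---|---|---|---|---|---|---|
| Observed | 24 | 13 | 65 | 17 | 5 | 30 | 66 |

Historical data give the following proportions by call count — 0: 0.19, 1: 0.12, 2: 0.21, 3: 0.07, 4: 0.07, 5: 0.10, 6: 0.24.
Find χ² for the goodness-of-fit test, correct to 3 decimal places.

35.430

Expected counts E_i = n·p_i: 220×0.19 = 41.8, 220×0.12 = 26.4, 220×0.21 = 46.2, 220×0.07 = 15.4, 220×0.07 = 15.4, 220×0.10 = 22, 220×0.24 = 52.8.
0: (24 − 41.8)²/41.8 = 316.84/41.8 = 7.5799
1: (13 − 26.4)²/26.4 = 179.56/26.4 = 6.8015
2: (65 − 46.2)²/46.2 = 353.44/46.2 = 7.6502
3: (17 − 15.4)²/15.4 = 2.56/15.4 = 0.1662
4: (5 − 15.4)²/15.4 = 108.16/15.4 = 7.0234
5: (30 − 22)²/22 = 64/22 = 2.9091
6: (66 − 52.8)²/52.8 = 174.24/52.8 = 3.3000
Sum = 35.430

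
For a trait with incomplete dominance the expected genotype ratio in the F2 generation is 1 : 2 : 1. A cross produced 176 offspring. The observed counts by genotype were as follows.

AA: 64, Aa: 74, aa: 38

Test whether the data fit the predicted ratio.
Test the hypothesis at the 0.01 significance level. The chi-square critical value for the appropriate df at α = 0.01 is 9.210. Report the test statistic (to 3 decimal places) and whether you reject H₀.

12.136; reject

Ratio total = 4. Expected counts: 176×1/4 = 44, 176×2/4 = 88, 176×1/4 = 44.
χ² = (64−44)²/44 + (74−88)²/88 + (38−44)²/44
   = 9.0909 + 2.2273 + 0.8182
Sum = 12.136
df = 2. Since 12.136 > 9.210, we reject H₀.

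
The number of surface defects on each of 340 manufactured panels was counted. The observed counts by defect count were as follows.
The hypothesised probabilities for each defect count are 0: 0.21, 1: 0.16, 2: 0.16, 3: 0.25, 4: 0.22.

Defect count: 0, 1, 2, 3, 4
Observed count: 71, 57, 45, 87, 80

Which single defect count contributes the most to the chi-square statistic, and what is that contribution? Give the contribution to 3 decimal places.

2, 1.624

Expected counts E_i = n·p_i: 340×0.21 = 71.4, 340×0.16 = 54.4, 340×0.16 = 54.4, 340×0.25 = 85, 340×0.22 = 74.8.
0: (71 − 71.4)²/71.4 = 0.16/71.4 = 0.0022
1: (57 − 54.4)²/54.4 = 6.76/54.4 = 0.1243
2: (45 − 54.4)²/54.4 = 88.36/54.4 = 1.6243
3: (87 − 85)²/85 = 4/85 = 0.0471
4: (80 − 74.8)²/74.8 = 27.04/74.8 = 0.3615
The largest term is for 2: 1.624.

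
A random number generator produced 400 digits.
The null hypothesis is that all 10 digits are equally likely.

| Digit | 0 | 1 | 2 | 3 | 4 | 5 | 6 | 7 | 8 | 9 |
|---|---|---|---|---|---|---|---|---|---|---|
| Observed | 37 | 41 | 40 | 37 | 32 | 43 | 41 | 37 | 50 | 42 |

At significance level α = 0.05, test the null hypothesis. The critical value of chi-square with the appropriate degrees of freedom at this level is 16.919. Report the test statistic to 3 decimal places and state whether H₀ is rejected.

5.150; do not reject

Under H₀ each category has probability 1/10, so each expected count is 400/10 = 40.
χ² = (37−40)²/40 + (41−40)²/40 + (40−40)²/40 + (37−40)²/40 + (32−40)²/40 + (43−40)²/40 + (41−40)²/40 + (37−40)²/40 + (50−40)²/40 + (42−40)²/40
   = 0.2250 + 0.0250 + 0.0000 + 0.2250 + 1.6000 + 0.2250 + 0.0250 + 0.2250 + 2.5000 + 0.1000
Sum = 5.150
df = 9. Since 5.150 < 16.919, we do not reject H₀.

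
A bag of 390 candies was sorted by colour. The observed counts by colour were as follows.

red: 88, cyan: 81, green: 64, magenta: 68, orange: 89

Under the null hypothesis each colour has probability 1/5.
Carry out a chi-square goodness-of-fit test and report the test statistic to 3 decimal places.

6.744

Under H₀ each category has probability 1/5, so each expected count is 390/5 = 78.
cat          O        E   (O−E)²/E
red         88       78     1.2821
cyan        81       78     0.1154
green       64       78     2.5128
magenta     68       78     1.2821
orange      89       78     1.5513
Sum = 6.744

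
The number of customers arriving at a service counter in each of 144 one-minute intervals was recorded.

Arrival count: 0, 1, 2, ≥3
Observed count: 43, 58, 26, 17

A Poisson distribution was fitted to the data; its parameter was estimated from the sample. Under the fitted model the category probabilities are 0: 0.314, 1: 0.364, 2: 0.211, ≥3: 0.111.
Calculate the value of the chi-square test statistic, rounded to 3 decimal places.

Expected counts E_i = n·p_i: 144×0.314 = 45.216, 144×0.364 = 52.416, 144×0.211 = 30.384, 144×0.111 = 15.984.
0: (43 − 45.216)²/45.216 = 4.910656/45.216 = 0.1086
1: (58 − 52.416)²/52.416 = 31.181056/52.416 = 0.5949
2: (26 − 30.384)²/30.384 = 19.219456/30.384 = 0.6326
≥3: (17 − 15.984)²/15.984 = 1.032256/15.984 = 0.0646
Sum = 1.401

1.401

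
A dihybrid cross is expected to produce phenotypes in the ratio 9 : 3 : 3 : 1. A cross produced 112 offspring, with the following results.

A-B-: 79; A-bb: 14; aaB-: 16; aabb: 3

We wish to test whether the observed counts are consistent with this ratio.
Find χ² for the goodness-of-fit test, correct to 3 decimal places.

9.873

Ratio total = 16. Expected counts: 112×9/16 = 63, 112×3/16 = 21, 112×3/16 = 21, 112×1/16 = 7.
A-B-: (79 − 63)²/63 = 256/63 = 4.0635
A-bb: (14 − 21)²/21 = 49/21 = 2.3333
aaB-: (16 − 21)²/21 = 25/21 = 1.1905
aabb: (3 − 7)²/7 = 16/7 = 2.2857
Sum = 9.873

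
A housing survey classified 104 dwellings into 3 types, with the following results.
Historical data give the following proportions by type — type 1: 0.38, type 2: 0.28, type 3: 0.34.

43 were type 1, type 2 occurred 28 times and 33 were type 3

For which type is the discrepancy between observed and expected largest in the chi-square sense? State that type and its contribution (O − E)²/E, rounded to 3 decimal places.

type 1, 0.306

Expected counts E_i = n·p_i: 104×0.38 = 39.52, 104×0.28 = 29.12, 104×0.34 = 35.36.
χ² = (43−39.52)²/39.52 + (28−29.12)²/29.12 + (33−35.36)²/35.36
   = 0.3064 + 0.0431 + 0.1575
The largest term is for type 1: 0.306.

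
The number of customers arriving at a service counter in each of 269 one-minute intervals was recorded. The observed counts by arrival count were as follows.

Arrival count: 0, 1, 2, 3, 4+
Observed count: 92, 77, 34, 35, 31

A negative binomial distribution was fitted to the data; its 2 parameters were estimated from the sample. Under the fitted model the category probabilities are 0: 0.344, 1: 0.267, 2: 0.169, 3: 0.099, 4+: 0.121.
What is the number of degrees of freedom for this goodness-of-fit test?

2

There are k = 5 categories and 2 parameters estimated from the data, so df = 5 − 1 − 2 = 2.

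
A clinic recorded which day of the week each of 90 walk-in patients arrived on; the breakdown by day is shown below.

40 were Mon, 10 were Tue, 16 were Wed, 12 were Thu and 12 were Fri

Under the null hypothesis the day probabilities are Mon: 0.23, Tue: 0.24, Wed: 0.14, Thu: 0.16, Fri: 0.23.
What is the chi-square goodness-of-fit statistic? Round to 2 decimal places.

Expected counts E_i = n·p_i: 90×0.23 = 20.7, 90×0.24 = 21.6, 90×0.14 = 12.6, 90×0.16 = 14.4, 90×0.23 = 20.7.
cat         O        E   (O−E)²/E
Mon        40     20.7     17.995
Tue        10     21.6      6.230
Wed        16     12.6      0.917
Thu        12     14.4      0.400
Fri        12     20.7      3.657
Sum = 29.20

29.20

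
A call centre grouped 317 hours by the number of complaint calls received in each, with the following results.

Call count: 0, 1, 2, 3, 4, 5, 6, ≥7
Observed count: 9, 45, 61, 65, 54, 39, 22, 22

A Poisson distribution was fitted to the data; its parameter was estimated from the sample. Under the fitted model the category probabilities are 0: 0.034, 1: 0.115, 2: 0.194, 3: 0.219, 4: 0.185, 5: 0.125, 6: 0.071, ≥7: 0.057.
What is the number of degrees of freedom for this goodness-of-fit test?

There are k = 8 categories and 1 parameter estimated from the data, so df = 8 − 1 − 1 = 6.

6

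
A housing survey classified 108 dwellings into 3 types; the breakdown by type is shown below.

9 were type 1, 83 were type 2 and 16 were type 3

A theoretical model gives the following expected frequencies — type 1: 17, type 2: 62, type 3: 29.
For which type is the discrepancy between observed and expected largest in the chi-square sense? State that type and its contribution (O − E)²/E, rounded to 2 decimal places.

cat         O        E   (O−E)²/E
type 1      9       17      3.765
type 2     83       62      7.113
type 3     16       29      5.828
The largest term is for type 2: 7.11.

type 2, 7.11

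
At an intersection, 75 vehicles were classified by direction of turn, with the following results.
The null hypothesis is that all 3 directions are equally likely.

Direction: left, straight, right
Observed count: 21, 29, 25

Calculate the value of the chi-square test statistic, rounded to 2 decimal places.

1.28

Expected count for each of the 3 categories: 75/3 = 25.
cat           O        E   (O−E)²/E
left         21       25      0.640
straight     29       25      0.640
right        25       25      0.000
Sum = 1.28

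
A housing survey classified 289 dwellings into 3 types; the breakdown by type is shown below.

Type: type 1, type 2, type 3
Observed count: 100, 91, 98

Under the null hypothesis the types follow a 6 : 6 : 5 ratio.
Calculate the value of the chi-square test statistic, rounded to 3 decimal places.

Ratio total = 17. Expected counts: 289×6/17 = 102, 289×6/17 = 102, 289×5/17 = 85.
type 1: (100 − 102)²/102 = 4/102 = 0.0392
type 2: (91 − 102)²/102 = 121/102 = 1.1863
type 3: (98 − 85)²/85 = 169/85 = 1.9882
Sum = 3.214

3.214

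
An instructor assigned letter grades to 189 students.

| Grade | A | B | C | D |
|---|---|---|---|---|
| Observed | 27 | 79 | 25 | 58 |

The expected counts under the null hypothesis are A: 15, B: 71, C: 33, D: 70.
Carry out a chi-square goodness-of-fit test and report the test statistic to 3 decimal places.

χ² = (27−15)²/15 + (79−71)²/71 + (25−33)²/33 + (58−70)²/70
   = 9.6000 + 0.9014 + 1.9394 + 2.0571
Sum = 14.498

14.498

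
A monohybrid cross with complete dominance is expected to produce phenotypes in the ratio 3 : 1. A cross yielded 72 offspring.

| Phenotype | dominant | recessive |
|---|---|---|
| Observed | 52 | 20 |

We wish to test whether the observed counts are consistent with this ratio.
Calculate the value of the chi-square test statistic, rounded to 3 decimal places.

0.296

Ratio total = 4. Expected counts: 72×3/4 = 54, 72×1/4 = 18.
cat            O        E   (O−E)²/E
dominant      52       54     0.0741
recessive     20       18     0.2222
Sum = 0.296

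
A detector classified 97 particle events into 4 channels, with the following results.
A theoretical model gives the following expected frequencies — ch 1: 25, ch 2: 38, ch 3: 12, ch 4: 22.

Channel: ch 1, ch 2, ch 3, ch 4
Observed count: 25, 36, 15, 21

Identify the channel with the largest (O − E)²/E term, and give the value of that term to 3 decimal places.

ch 1: (25 − 25)²/25 = 0/25 = 0.0000
ch 2: (36 − 38)²/38 = 4/38 = 0.1053
ch 3: (15 − 12)²/12 = 9/12 = 0.7500
ch 4: (21 − 22)²/22 = 1/22 = 0.0455
The largest term is for ch 3: 0.750.

ch 3, 0.750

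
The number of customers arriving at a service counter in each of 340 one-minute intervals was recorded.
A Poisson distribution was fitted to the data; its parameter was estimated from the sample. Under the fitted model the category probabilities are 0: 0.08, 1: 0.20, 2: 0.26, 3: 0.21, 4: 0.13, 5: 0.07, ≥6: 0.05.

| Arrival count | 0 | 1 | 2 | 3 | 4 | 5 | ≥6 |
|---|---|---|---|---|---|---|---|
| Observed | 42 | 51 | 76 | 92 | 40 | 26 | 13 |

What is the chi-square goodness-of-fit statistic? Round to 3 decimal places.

Expected counts E_i = n·p_i: 340×0.08 = 27.2, 340×0.20 = 68, 340×0.26 = 88.4, 340×0.21 = 71.4, 340×0.13 = 44.2, 340×0.07 = 23.8, 340×0.05 = 17.
χ² = (42−27.2)²/27.2 + (51−68)²/68 + (76−88.4)²/88.4 + (92−71.4)²/71.4 + (40−44.2)²/44.2 + (26−23.8)²/23.8 + (13−17)²/17
   = 8.0529 + 4.2500 + 1.7394 + 5.9434 + 0.3991 + 0.2034 + 0.9412
Sum = 21.529

21.529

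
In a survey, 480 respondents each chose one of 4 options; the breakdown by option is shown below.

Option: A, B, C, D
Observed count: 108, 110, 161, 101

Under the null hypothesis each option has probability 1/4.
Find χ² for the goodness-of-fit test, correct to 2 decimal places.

19.05

Expected count for each of the 4 categories: 480/4 = 120.
χ² = (108−120)²/120 + (110−120)²/120 + (161−120)²/120 + (101−120)²/120
   = 1.200 + 0.833 + 14.008 + 3.008
Sum = 19.05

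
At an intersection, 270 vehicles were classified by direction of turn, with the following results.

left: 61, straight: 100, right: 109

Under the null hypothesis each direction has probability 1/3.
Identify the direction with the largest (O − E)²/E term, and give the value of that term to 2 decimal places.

left, 9.34

Under H₀ each category has probability 1/3, so each expected count is 270/3 = 90.
χ² = (61−90)²/90 + (100−90)²/90 + (109−90)²/90
   = 9.344 + 1.111 + 4.011
The largest term is for left: 9.34.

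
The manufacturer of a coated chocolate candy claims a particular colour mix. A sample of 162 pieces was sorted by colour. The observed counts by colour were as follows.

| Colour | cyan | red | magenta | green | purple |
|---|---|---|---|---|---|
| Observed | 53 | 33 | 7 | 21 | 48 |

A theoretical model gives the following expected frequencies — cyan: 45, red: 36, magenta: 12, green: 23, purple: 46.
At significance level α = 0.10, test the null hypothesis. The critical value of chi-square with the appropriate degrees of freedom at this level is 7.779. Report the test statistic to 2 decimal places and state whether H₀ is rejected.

χ² = (53−45)²/45 + (33−36)²/36 + (7−12)²/12 + (21−23)²/23 + (48−46)²/46
   = 1.422 + 0.250 + 2.083 + 0.174 + 0.087
Sum = 4.02
df = 4. Since 4.02 < 7.779, we do not reject H₀.

4.02; do not reject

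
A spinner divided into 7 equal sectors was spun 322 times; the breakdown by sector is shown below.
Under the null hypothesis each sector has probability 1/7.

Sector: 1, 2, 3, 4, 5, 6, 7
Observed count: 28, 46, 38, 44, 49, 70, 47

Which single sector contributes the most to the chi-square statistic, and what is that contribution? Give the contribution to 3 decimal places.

Under H₀ each category has probability 1/7, so each expected count is 322/7 = 46.
cat         O        E   (O−E)²/E
1          28       46     7.0435
2          46       46     0.0000
3          38       46     1.3913
4          44       46     0.0870
5          49       46     0.1957
6          70       46    12.5217
7          47       46     0.0217
The largest term is for 6: 12.522.

6, 12.522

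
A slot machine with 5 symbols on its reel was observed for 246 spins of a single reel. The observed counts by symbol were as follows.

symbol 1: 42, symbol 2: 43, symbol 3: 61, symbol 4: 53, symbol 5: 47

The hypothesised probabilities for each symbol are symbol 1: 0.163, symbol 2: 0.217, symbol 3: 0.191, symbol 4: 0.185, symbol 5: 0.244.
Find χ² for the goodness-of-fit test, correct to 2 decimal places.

Expected counts E_i = n·p_i: 246×0.163 = 40.098, 246×0.217 = 53.382, 246×0.191 = 46.986, 246×0.185 = 45.51, 246×0.244 = 60.024.
symbol 1: (42 − 40.098)²/40.098 = 3.617604/40.098 = 0.090
symbol 2: (43 − 53.382)²/53.382 = 107.785924/53.382 = 2.019
symbol 3: (61 − 46.986)²/46.986 = 196.392196/46.986 = 4.180
symbol 4: (53 − 45.51)²/45.51 = 56.1001/45.51 = 1.233
symbol 5: (47 − 60.024)²/60.024 = 169.624576/60.024 = 2.826
Sum = 10.35

10.35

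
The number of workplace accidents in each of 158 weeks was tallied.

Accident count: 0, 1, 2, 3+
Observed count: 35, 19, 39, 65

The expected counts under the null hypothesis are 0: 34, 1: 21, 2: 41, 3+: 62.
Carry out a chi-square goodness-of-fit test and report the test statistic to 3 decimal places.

cat         O        E   (O−E)²/E
0          35       34     0.0294
1          19       21     0.1905
2          39       41     0.0976
3+         65       62     0.1452
Sum = 0.463

0.463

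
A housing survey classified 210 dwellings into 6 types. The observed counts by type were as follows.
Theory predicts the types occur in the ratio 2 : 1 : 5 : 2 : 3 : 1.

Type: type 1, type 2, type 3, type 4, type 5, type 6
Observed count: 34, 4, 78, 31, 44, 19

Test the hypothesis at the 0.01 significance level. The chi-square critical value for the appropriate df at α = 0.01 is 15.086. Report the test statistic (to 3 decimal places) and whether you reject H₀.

9.842; do not reject

Ratio total = 14. Expected counts: 210×2/14 = 30, 210×1/14 = 15, 210×5/14 = 75, 210×2/14 = 30, 210×3/14 = 45, 210×1/14 = 15.
χ² = (34−30)²/30 + (4−15)²/15 + (78−75)²/75 + (31−30)²/30 + (44−45)²/45 + (19−15)²/15
   = 0.5333 + 8.0667 + 0.1200 + 0.0333 + 0.0222 + 1.0667
Sum = 9.842
df = 5. Since 9.842 < 15.086, we do not reject H₀.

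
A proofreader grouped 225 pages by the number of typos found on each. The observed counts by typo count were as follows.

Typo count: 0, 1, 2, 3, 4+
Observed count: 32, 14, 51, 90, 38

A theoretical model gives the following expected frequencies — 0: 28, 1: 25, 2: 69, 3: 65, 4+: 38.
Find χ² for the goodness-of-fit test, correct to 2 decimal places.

19.72

cat         O        E   (O−E)²/E
0          32       28      0.571
1          14       25      4.840
2          51       69      4.696
3          90       65      9.615
4+         38       38      0.000
Sum = 19.72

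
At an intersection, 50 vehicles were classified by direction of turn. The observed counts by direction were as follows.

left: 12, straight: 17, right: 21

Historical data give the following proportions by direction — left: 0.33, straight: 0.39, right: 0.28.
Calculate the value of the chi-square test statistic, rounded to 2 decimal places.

5.05

Expected counts E_i = n·p_i: 50×0.33 = 16.5, 50×0.39 = 19.5, 50×0.28 = 14.
cat           O        E   (O−E)²/E
left         12     16.5      1.227
straight     17     19.5      0.321
right        21       14      3.500
Sum = 5.05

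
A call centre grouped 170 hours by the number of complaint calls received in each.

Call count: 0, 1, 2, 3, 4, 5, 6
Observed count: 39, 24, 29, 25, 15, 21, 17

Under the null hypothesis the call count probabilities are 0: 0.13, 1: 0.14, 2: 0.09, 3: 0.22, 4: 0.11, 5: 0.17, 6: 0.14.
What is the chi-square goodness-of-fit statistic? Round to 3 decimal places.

Expected counts E_i = n·p_i: 170×0.13 = 22.1, 170×0.14 = 23.8, 170×0.09 = 15.3, 170×0.22 = 37.4, 170×0.11 = 18.7, 170×0.17 = 28.9, 170×0.14 = 23.8.
0: (39 − 22.1)²/22.1 = 285.61/22.1 = 12.9235
1: (24 − 23.8)²/23.8 = 0.04/23.8 = 0.0017
2: (29 − 15.3)²/15.3 = 187.69/15.3 = 12.2673
3: (25 − 37.4)²/37.4 = 153.76/37.4 = 4.1112
4: (15 − 18.7)²/18.7 = 13.69/18.7 = 0.7321
5: (21 − 28.9)²/28.9 = 62.41/28.9 = 2.1595
6: (17 − 23.8)²/23.8 = 46.24/23.8 = 1.9429
Sum = 34.138

34.138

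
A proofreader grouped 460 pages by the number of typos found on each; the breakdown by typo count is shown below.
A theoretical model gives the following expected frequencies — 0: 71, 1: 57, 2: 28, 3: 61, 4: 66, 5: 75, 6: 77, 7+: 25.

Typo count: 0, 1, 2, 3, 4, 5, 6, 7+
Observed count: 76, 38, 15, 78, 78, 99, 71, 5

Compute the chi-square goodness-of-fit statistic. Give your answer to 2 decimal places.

43.79

0: (76 − 71)²/71 = 25/71 = 0.352
1: (38 − 57)²/57 = 361/57 = 6.333
2: (15 − 28)²/28 = 169/28 = 6.036
3: (78 − 61)²/61 = 289/61 = 4.738
4: (78 − 66)²/66 = 144/66 = 2.182
5: (99 − 75)²/75 = 576/75 = 7.680
6: (71 − 77)²/77 = 36/77 = 0.468
7+: (5 − 25)²/25 = 400/25 = 16.000
Sum = 43.79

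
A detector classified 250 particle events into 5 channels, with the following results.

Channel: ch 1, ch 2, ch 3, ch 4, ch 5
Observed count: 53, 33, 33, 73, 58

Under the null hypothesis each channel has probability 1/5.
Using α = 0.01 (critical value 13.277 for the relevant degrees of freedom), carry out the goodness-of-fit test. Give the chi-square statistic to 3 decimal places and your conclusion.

Under H₀ each category has probability 1/5, so each expected count is 250/5 = 50.
cat         O        E   (O−E)²/E
ch 1       53       50     0.1800
ch 2       33       50     5.7800
ch 3       33       50     5.7800
ch 4       73       50    10.5800
ch 5       58       50     1.2800
Sum = 23.600
df = 4. Since 23.600 > 13.277, we reject H₀.

23.600; reject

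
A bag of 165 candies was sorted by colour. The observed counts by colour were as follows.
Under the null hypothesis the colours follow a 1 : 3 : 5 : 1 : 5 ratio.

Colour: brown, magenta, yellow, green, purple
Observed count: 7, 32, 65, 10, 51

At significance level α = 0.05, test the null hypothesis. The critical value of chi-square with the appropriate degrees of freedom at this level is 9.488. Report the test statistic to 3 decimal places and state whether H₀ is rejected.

Ratio total = 15. Expected counts: 165×1/15 = 11, 165×3/15 = 33, 165×5/15 = 55, 165×1/15 = 11, 165×5/15 = 55.
cat          O        E   (O−E)²/E
brown        7       11     1.4545
magenta     32       33     0.0303
yellow      65       55     1.8182
green       10       11     0.0909
purple      51       55     0.2909
Sum = 3.685
df = 4. Since 3.685 < 9.488, we do not reject H₀.

3.685; do not reject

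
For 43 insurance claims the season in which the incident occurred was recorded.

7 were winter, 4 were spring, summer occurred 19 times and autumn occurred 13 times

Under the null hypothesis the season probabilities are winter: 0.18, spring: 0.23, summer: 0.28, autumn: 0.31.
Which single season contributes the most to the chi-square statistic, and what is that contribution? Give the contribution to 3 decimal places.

Expected counts E_i = n·p_i: 43×0.18 = 7.74, 43×0.23 = 9.89, 43×0.28 = 12.04, 43×0.31 = 13.33.
winter: (7 − 7.74)²/7.74 = 0.5476/7.74 = 0.0707
spring: (4 − 9.89)²/9.89 = 34.6921/9.89 = 3.5078
summer: (19 − 12.04)²/12.04 = 48.4416/12.04 = 4.0234
autumn: (13 − 13.33)²/13.33 = 0.1089/13.33 = 0.0082
The largest term is for summer: 4.023.

summer, 4.023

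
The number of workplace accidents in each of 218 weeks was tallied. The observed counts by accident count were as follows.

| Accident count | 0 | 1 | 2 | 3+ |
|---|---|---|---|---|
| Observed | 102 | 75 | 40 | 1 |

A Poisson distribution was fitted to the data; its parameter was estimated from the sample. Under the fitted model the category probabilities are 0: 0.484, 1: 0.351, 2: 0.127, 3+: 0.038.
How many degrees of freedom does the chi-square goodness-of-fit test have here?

2

There are k = 4 categories and 1 parameter estimated from the data, so df = 4 − 1 − 1 = 2.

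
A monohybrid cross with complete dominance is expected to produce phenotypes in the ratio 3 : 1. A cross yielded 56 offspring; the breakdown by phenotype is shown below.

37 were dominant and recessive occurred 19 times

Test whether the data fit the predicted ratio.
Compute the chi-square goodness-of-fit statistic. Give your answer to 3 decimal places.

2.381

Ratio total = 4. Expected counts: 56×3/4 = 42, 56×1/4 = 14.
χ² = (37−42)²/42 + (19−14)²/14
   = 0.5952 + 1.7857
Sum = 2.381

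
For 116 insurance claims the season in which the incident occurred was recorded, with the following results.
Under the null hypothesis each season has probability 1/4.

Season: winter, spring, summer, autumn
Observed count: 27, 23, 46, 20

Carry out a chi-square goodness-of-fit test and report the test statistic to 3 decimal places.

14.138

Expected count for each of the 4 categories: 116/4 = 29.
winter: (27 − 29)²/29 = 4/29 = 0.1379
spring: (23 − 29)²/29 = 36/29 = 1.2414
summer: (46 − 29)²/29 = 289/29 = 9.9655
autumn: (20 − 29)²/29 = 81/29 = 2.7931
Sum = 14.138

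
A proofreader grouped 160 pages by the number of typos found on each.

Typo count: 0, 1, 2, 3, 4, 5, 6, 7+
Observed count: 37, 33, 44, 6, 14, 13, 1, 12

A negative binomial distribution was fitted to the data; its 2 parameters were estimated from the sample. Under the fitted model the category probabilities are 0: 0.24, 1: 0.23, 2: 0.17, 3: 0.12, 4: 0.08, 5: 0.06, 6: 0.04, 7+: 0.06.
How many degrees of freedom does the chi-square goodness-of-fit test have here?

There are k = 8 categories and 2 parameters estimated from the data, so df = 8 − 1 − 2 = 5.

5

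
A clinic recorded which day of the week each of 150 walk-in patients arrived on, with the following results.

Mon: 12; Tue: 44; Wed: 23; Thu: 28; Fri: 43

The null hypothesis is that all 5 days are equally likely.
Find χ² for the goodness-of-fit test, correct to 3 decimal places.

Under H₀ each category has probability 1/5, so each expected count is 150/5 = 30.
χ² = (12−30)²/30 + (44−30)²/30 + (23−30)²/30 + (28−30)²/30 + (43−30)²/30
   = 10.8000 + 6.5333 + 1.6333 + 0.1333 + 5.6333
Sum = 24.733

24.733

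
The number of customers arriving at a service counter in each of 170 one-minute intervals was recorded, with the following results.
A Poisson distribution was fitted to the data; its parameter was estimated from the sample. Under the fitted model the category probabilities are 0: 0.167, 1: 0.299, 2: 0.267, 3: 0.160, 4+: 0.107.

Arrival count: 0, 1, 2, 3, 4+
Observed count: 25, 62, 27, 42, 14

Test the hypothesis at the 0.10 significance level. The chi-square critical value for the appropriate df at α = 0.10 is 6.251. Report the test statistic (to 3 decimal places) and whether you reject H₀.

19.328; reject

Expected counts E_i = n·p_i: 170×0.167 = 28.39, 170×0.299 = 50.83, 170×0.267 = 45.39, 170×0.160 = 27.2, 170×0.107 = 18.19.
0: (25 − 28.39)²/28.39 = 11.4921/28.39 = 0.4048
1: (62 − 50.83)²/50.83 = 124.7689/50.83 = 2.4546
2: (27 − 45.39)²/45.39 = 338.1921/45.39 = 7.4508
3: (42 − 27.2)²/27.2 = 219.04/27.2 = 8.0529
4+: (14 − 18.19)²/18.19 = 17.5561/18.19 = 0.9652
Sum = 19.328
df = 3. Since 19.328 > 6.251, we reject H₀.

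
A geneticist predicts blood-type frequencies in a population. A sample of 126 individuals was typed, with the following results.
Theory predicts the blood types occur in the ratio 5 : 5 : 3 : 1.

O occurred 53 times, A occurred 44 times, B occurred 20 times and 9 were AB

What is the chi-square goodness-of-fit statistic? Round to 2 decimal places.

3.26

Ratio total = 14. Expected counts: 126×5/14 = 45, 126×5/14 = 45, 126×3/14 = 27, 126×1/14 = 9.
cat         O        E   (O−E)²/E
O          53       45      1.422
A          44       45      0.022
B          20       27      1.815
AB          9        9      0.000
Sum = 3.26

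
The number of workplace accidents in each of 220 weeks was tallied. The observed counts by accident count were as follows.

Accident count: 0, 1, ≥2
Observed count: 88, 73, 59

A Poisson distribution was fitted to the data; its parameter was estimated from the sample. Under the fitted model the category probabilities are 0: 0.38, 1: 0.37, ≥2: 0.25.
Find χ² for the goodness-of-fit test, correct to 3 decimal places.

Expected counts E_i = n·p_i: 220×0.38 = 83.6, 220×0.37 = 81.4, 220×0.25 = 55.
cat         O        E   (O−E)²/E
0          88     83.6     0.2316
1          73     81.4     0.8668
≥2         59       55     0.2909
Sum = 1.389

1.389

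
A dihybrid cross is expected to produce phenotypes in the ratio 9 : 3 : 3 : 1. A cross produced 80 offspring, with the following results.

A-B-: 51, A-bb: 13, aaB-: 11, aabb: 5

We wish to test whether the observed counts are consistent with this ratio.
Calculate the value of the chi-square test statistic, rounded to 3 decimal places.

Ratio total = 16. Expected counts: 80×9/16 = 45, 80×3/16 = 15, 80×3/16 = 15, 80×1/16 = 5.
χ² = (51−45)²/45 + (13−15)²/15 + (11−15)²/15 + (5−5)²/5
   = 0.8000 + 0.2667 + 1.0667 + 0.0000
Sum = 2.133

2.133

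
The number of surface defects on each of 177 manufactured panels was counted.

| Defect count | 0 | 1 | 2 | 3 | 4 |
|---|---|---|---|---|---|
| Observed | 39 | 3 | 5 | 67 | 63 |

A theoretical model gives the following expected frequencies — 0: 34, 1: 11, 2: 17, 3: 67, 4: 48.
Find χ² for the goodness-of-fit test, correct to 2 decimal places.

cat         O        E   (O−E)²/E
0          39       34      0.735
1           3       11      5.818
2           5       17      8.471
3          67       67      0.000
4          63       48      4.688
Sum = 19.71

19.71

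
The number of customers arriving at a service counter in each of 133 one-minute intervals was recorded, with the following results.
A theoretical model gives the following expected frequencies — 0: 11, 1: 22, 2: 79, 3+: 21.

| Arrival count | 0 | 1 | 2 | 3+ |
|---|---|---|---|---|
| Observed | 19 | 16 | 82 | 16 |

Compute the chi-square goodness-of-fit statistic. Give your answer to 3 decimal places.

8.759

0: (19 − 11)²/11 = 64/11 = 5.8182
1: (16 − 22)²/22 = 36/22 = 1.6364
2: (82 − 79)²/79 = 9/79 = 0.1139
3+: (16 − 21)²/21 = 25/21 = 1.1905
Sum = 8.759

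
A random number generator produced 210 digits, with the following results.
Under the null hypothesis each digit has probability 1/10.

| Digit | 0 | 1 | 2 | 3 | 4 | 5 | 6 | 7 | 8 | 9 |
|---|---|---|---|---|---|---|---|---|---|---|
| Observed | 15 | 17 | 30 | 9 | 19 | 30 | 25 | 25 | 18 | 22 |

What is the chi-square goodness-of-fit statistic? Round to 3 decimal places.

Under H₀ each category has probability 1/10, so each expected count is 210/10 = 21.
cat         O        E   (O−E)²/E
0          15       21     1.7143
1          17       21     0.7619
2          30       21     3.8571
3           9       21     6.8571
4          19       21     0.1905
5          30       21     3.8571
6          25       21     0.7619
7          25       21     0.7619
8          18       21     0.4286
9          22       21     0.0476
Sum = 19.238

19.238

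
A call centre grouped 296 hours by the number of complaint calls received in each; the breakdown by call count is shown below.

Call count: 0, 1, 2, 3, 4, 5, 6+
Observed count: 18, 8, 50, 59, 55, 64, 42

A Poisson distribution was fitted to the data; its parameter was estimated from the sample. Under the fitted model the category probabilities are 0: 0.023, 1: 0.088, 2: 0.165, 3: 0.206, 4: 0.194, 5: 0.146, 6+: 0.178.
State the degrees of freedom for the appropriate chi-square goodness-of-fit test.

5

There are k = 7 categories and 1 parameter estimated from the data, so df = 7 − 1 − 1 = 5.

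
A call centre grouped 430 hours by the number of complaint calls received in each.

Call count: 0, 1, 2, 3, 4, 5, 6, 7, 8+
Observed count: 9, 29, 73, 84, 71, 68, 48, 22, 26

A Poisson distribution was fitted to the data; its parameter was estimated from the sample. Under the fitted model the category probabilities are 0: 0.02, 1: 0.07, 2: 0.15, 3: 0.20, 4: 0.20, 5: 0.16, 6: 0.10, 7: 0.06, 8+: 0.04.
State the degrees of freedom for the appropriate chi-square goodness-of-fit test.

There are k = 9 categories and 1 parameter estimated from the data, so df = 9 − 1 − 1 = 7.

7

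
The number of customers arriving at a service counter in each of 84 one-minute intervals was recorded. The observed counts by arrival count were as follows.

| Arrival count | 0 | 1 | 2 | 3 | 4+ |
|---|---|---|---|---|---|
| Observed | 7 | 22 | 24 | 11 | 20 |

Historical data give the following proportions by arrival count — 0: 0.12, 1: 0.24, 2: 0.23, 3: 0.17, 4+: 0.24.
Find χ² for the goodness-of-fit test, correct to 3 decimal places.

Expected counts E_i = n·p_i: 84×0.12 = 10.08, 84×0.24 = 20.16, 84×0.23 = 19.32, 84×0.17 = 14.28, 84×0.24 = 20.16.
0: (7 − 10.08)²/10.08 = 9.4864/10.08 = 0.9411
1: (22 − 20.16)²/20.16 = 3.3856/20.16 = 0.1679
2: (24 − 19.32)²/19.32 = 21.9024/19.32 = 1.1337
3: (11 − 14.28)²/14.28 = 10.7584/14.28 = 0.7534
4+: (20 − 20.16)²/20.16 = 0.0256/20.16 = 0.0013
Sum = 2.997

2.997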